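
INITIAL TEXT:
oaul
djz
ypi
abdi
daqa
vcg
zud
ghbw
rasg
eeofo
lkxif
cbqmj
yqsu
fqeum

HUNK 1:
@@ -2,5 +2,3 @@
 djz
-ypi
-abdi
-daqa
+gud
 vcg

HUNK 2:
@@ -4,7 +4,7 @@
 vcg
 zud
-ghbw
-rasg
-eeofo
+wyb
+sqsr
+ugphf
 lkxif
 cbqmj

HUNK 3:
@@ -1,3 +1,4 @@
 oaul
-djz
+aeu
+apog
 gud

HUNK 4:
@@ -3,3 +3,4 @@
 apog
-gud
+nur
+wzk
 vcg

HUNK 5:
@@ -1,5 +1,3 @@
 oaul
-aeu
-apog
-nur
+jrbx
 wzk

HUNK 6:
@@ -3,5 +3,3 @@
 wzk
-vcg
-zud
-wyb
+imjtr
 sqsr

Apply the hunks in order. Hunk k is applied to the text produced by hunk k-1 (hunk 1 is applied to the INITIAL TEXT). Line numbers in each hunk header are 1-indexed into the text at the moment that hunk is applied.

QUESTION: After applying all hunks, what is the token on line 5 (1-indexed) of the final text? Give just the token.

Hunk 1: at line 2 remove [ypi,abdi,daqa] add [gud] -> 12 lines: oaul djz gud vcg zud ghbw rasg eeofo lkxif cbqmj yqsu fqeum
Hunk 2: at line 4 remove [ghbw,rasg,eeofo] add [wyb,sqsr,ugphf] -> 12 lines: oaul djz gud vcg zud wyb sqsr ugphf lkxif cbqmj yqsu fqeum
Hunk 3: at line 1 remove [djz] add [aeu,apog] -> 13 lines: oaul aeu apog gud vcg zud wyb sqsr ugphf lkxif cbqmj yqsu fqeum
Hunk 4: at line 3 remove [gud] add [nur,wzk] -> 14 lines: oaul aeu apog nur wzk vcg zud wyb sqsr ugphf lkxif cbqmj yqsu fqeum
Hunk 5: at line 1 remove [aeu,apog,nur] add [jrbx] -> 12 lines: oaul jrbx wzk vcg zud wyb sqsr ugphf lkxif cbqmj yqsu fqeum
Hunk 6: at line 3 remove [vcg,zud,wyb] add [imjtr] -> 10 lines: oaul jrbx wzk imjtr sqsr ugphf lkxif cbqmj yqsu fqeum
Final line 5: sqsr

Answer: sqsr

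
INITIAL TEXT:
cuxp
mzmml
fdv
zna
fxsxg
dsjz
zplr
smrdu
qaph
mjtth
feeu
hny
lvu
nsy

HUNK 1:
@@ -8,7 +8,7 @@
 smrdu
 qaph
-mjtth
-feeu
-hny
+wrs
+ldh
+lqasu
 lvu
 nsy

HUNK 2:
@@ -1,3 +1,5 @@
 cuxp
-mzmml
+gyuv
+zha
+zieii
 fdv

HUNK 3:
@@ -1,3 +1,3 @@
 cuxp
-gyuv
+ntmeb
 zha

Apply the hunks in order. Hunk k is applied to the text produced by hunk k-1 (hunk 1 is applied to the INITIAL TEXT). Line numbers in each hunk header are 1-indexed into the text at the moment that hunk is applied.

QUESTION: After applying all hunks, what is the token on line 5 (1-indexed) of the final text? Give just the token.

Answer: fdv

Derivation:
Hunk 1: at line 8 remove [mjtth,feeu,hny] add [wrs,ldh,lqasu] -> 14 lines: cuxp mzmml fdv zna fxsxg dsjz zplr smrdu qaph wrs ldh lqasu lvu nsy
Hunk 2: at line 1 remove [mzmml] add [gyuv,zha,zieii] -> 16 lines: cuxp gyuv zha zieii fdv zna fxsxg dsjz zplr smrdu qaph wrs ldh lqasu lvu nsy
Hunk 3: at line 1 remove [gyuv] add [ntmeb] -> 16 lines: cuxp ntmeb zha zieii fdv zna fxsxg dsjz zplr smrdu qaph wrs ldh lqasu lvu nsy
Final line 5: fdv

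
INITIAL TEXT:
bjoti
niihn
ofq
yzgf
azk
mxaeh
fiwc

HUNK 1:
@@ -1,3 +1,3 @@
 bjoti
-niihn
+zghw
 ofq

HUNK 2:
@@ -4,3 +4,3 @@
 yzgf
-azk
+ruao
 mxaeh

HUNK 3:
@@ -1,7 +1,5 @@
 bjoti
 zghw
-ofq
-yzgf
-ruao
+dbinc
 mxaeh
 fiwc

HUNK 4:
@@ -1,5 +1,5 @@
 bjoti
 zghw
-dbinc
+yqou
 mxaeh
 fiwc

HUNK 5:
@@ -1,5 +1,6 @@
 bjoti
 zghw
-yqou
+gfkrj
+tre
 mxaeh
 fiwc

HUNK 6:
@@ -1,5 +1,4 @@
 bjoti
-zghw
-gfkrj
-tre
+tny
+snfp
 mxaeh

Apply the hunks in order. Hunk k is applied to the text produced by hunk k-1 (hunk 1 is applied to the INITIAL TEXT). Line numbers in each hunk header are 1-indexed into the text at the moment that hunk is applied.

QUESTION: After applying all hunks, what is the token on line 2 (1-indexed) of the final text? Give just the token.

Hunk 1: at line 1 remove [niihn] add [zghw] -> 7 lines: bjoti zghw ofq yzgf azk mxaeh fiwc
Hunk 2: at line 4 remove [azk] add [ruao] -> 7 lines: bjoti zghw ofq yzgf ruao mxaeh fiwc
Hunk 3: at line 1 remove [ofq,yzgf,ruao] add [dbinc] -> 5 lines: bjoti zghw dbinc mxaeh fiwc
Hunk 4: at line 1 remove [dbinc] add [yqou] -> 5 lines: bjoti zghw yqou mxaeh fiwc
Hunk 5: at line 1 remove [yqou] add [gfkrj,tre] -> 6 lines: bjoti zghw gfkrj tre mxaeh fiwc
Hunk 6: at line 1 remove [zghw,gfkrj,tre] add [tny,snfp] -> 5 lines: bjoti tny snfp mxaeh fiwc
Final line 2: tny

Answer: tny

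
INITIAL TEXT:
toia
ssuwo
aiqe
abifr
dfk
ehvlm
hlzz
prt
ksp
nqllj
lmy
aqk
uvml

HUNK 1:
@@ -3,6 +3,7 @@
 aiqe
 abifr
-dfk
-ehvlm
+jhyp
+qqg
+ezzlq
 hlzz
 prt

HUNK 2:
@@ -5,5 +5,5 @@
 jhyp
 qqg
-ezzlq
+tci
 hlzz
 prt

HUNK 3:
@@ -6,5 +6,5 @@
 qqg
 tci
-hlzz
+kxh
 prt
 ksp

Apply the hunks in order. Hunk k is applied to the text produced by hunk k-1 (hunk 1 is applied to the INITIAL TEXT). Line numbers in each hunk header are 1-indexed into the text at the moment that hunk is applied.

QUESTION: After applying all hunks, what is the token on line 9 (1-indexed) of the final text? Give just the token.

Answer: prt

Derivation:
Hunk 1: at line 3 remove [dfk,ehvlm] add [jhyp,qqg,ezzlq] -> 14 lines: toia ssuwo aiqe abifr jhyp qqg ezzlq hlzz prt ksp nqllj lmy aqk uvml
Hunk 2: at line 5 remove [ezzlq] add [tci] -> 14 lines: toia ssuwo aiqe abifr jhyp qqg tci hlzz prt ksp nqllj lmy aqk uvml
Hunk 3: at line 6 remove [hlzz] add [kxh] -> 14 lines: toia ssuwo aiqe abifr jhyp qqg tci kxh prt ksp nqllj lmy aqk uvml
Final line 9: prt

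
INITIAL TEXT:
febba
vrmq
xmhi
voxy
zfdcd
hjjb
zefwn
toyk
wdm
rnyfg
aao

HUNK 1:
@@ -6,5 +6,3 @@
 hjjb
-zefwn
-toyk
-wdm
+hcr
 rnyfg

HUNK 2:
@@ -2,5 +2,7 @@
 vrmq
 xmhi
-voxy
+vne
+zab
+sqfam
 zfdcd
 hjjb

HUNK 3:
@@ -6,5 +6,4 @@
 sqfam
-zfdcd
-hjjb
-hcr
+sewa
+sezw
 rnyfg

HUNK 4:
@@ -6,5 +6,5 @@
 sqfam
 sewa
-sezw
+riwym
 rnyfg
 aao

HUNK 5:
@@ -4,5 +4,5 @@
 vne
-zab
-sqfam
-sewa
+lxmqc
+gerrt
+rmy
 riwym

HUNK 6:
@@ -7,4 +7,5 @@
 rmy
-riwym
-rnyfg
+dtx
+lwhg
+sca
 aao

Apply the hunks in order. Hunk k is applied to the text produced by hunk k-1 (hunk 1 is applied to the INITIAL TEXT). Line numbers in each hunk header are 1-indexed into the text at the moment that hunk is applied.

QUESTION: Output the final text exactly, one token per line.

Hunk 1: at line 6 remove [zefwn,toyk,wdm] add [hcr] -> 9 lines: febba vrmq xmhi voxy zfdcd hjjb hcr rnyfg aao
Hunk 2: at line 2 remove [voxy] add [vne,zab,sqfam] -> 11 lines: febba vrmq xmhi vne zab sqfam zfdcd hjjb hcr rnyfg aao
Hunk 3: at line 6 remove [zfdcd,hjjb,hcr] add [sewa,sezw] -> 10 lines: febba vrmq xmhi vne zab sqfam sewa sezw rnyfg aao
Hunk 4: at line 6 remove [sezw] add [riwym] -> 10 lines: febba vrmq xmhi vne zab sqfam sewa riwym rnyfg aao
Hunk 5: at line 4 remove [zab,sqfam,sewa] add [lxmqc,gerrt,rmy] -> 10 lines: febba vrmq xmhi vne lxmqc gerrt rmy riwym rnyfg aao
Hunk 6: at line 7 remove [riwym,rnyfg] add [dtx,lwhg,sca] -> 11 lines: febba vrmq xmhi vne lxmqc gerrt rmy dtx lwhg sca aao

Answer: febba
vrmq
xmhi
vne
lxmqc
gerrt
rmy
dtx
lwhg
sca
aao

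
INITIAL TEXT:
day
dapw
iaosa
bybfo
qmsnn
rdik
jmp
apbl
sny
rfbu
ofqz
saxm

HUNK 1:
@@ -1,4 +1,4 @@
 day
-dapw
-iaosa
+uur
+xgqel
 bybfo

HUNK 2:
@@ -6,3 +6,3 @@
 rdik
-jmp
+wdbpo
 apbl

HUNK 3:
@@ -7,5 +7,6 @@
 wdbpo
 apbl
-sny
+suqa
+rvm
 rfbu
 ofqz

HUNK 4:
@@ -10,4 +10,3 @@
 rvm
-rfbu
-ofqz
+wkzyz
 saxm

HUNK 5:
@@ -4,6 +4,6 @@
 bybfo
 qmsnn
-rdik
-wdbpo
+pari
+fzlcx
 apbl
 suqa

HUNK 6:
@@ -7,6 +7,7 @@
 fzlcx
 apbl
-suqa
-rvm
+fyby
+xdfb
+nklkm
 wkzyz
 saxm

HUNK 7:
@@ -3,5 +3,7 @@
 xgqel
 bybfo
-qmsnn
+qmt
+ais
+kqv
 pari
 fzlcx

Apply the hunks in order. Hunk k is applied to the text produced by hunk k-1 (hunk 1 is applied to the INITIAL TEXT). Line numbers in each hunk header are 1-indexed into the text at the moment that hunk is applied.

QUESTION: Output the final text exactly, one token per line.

Answer: day
uur
xgqel
bybfo
qmt
ais
kqv
pari
fzlcx
apbl
fyby
xdfb
nklkm
wkzyz
saxm

Derivation:
Hunk 1: at line 1 remove [dapw,iaosa] add [uur,xgqel] -> 12 lines: day uur xgqel bybfo qmsnn rdik jmp apbl sny rfbu ofqz saxm
Hunk 2: at line 6 remove [jmp] add [wdbpo] -> 12 lines: day uur xgqel bybfo qmsnn rdik wdbpo apbl sny rfbu ofqz saxm
Hunk 3: at line 7 remove [sny] add [suqa,rvm] -> 13 lines: day uur xgqel bybfo qmsnn rdik wdbpo apbl suqa rvm rfbu ofqz saxm
Hunk 4: at line 10 remove [rfbu,ofqz] add [wkzyz] -> 12 lines: day uur xgqel bybfo qmsnn rdik wdbpo apbl suqa rvm wkzyz saxm
Hunk 5: at line 4 remove [rdik,wdbpo] add [pari,fzlcx] -> 12 lines: day uur xgqel bybfo qmsnn pari fzlcx apbl suqa rvm wkzyz saxm
Hunk 6: at line 7 remove [suqa,rvm] add [fyby,xdfb,nklkm] -> 13 lines: day uur xgqel bybfo qmsnn pari fzlcx apbl fyby xdfb nklkm wkzyz saxm
Hunk 7: at line 3 remove [qmsnn] add [qmt,ais,kqv] -> 15 lines: day uur xgqel bybfo qmt ais kqv pari fzlcx apbl fyby xdfb nklkm wkzyz saxm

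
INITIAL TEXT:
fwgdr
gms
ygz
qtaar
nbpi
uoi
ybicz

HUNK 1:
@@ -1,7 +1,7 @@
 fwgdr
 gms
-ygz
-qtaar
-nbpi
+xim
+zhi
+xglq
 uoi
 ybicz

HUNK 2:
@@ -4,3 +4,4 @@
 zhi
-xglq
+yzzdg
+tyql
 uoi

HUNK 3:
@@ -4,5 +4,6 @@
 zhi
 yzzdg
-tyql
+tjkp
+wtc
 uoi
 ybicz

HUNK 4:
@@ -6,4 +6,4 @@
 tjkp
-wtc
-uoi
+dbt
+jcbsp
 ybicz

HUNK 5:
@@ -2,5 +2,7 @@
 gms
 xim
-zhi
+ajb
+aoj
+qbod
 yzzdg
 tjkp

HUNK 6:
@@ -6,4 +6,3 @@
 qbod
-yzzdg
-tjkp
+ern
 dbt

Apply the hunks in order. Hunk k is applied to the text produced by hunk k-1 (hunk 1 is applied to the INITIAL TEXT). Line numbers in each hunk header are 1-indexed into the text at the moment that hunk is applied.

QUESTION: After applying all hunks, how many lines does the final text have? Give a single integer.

Hunk 1: at line 1 remove [ygz,qtaar,nbpi] add [xim,zhi,xglq] -> 7 lines: fwgdr gms xim zhi xglq uoi ybicz
Hunk 2: at line 4 remove [xglq] add [yzzdg,tyql] -> 8 lines: fwgdr gms xim zhi yzzdg tyql uoi ybicz
Hunk 3: at line 4 remove [tyql] add [tjkp,wtc] -> 9 lines: fwgdr gms xim zhi yzzdg tjkp wtc uoi ybicz
Hunk 4: at line 6 remove [wtc,uoi] add [dbt,jcbsp] -> 9 lines: fwgdr gms xim zhi yzzdg tjkp dbt jcbsp ybicz
Hunk 5: at line 2 remove [zhi] add [ajb,aoj,qbod] -> 11 lines: fwgdr gms xim ajb aoj qbod yzzdg tjkp dbt jcbsp ybicz
Hunk 6: at line 6 remove [yzzdg,tjkp] add [ern] -> 10 lines: fwgdr gms xim ajb aoj qbod ern dbt jcbsp ybicz
Final line count: 10

Answer: 10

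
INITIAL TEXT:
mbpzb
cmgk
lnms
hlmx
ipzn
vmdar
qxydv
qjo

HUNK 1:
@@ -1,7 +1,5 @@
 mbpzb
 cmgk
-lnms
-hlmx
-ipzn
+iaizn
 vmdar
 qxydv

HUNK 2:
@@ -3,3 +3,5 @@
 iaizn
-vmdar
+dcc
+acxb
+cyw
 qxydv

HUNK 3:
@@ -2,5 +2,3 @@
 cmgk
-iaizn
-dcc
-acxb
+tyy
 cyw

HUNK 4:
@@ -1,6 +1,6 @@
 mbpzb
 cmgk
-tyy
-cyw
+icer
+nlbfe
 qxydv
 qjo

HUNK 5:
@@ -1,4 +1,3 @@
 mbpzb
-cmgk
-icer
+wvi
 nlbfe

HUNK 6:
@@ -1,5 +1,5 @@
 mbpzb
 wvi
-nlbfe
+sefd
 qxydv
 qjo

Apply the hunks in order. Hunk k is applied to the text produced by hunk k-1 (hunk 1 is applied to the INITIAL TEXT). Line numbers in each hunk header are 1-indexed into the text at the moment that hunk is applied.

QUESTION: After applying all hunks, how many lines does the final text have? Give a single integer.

Answer: 5

Derivation:
Hunk 1: at line 1 remove [lnms,hlmx,ipzn] add [iaizn] -> 6 lines: mbpzb cmgk iaizn vmdar qxydv qjo
Hunk 2: at line 3 remove [vmdar] add [dcc,acxb,cyw] -> 8 lines: mbpzb cmgk iaizn dcc acxb cyw qxydv qjo
Hunk 3: at line 2 remove [iaizn,dcc,acxb] add [tyy] -> 6 lines: mbpzb cmgk tyy cyw qxydv qjo
Hunk 4: at line 1 remove [tyy,cyw] add [icer,nlbfe] -> 6 lines: mbpzb cmgk icer nlbfe qxydv qjo
Hunk 5: at line 1 remove [cmgk,icer] add [wvi] -> 5 lines: mbpzb wvi nlbfe qxydv qjo
Hunk 6: at line 1 remove [nlbfe] add [sefd] -> 5 lines: mbpzb wvi sefd qxydv qjo
Final line count: 5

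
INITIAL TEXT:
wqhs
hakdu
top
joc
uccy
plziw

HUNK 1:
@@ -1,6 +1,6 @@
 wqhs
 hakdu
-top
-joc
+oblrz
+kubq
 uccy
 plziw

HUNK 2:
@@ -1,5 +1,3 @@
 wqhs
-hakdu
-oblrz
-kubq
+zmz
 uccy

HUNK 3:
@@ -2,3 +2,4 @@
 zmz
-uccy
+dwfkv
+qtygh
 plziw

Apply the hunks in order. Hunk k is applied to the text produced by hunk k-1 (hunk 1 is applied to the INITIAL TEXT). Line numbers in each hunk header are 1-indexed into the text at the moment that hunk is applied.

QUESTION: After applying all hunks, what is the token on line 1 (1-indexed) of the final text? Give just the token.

Hunk 1: at line 1 remove [top,joc] add [oblrz,kubq] -> 6 lines: wqhs hakdu oblrz kubq uccy plziw
Hunk 2: at line 1 remove [hakdu,oblrz,kubq] add [zmz] -> 4 lines: wqhs zmz uccy plziw
Hunk 3: at line 2 remove [uccy] add [dwfkv,qtygh] -> 5 lines: wqhs zmz dwfkv qtygh plziw
Final line 1: wqhs

Answer: wqhs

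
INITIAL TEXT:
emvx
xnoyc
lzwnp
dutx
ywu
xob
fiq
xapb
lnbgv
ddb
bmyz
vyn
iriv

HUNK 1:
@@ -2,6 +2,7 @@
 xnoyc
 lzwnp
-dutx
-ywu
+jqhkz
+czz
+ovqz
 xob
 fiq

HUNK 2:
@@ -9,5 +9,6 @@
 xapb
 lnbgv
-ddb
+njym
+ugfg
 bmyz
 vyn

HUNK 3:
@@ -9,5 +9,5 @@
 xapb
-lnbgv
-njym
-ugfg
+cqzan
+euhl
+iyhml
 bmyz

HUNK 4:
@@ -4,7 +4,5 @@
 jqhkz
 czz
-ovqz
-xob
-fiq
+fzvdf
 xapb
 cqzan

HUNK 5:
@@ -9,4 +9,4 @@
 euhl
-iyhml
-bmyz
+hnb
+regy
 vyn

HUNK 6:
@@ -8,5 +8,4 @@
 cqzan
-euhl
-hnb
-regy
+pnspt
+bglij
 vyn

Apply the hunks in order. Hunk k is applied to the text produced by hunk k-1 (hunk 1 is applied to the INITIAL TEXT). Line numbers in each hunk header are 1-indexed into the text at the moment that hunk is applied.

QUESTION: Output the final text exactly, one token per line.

Answer: emvx
xnoyc
lzwnp
jqhkz
czz
fzvdf
xapb
cqzan
pnspt
bglij
vyn
iriv

Derivation:
Hunk 1: at line 2 remove [dutx,ywu] add [jqhkz,czz,ovqz] -> 14 lines: emvx xnoyc lzwnp jqhkz czz ovqz xob fiq xapb lnbgv ddb bmyz vyn iriv
Hunk 2: at line 9 remove [ddb] add [njym,ugfg] -> 15 lines: emvx xnoyc lzwnp jqhkz czz ovqz xob fiq xapb lnbgv njym ugfg bmyz vyn iriv
Hunk 3: at line 9 remove [lnbgv,njym,ugfg] add [cqzan,euhl,iyhml] -> 15 lines: emvx xnoyc lzwnp jqhkz czz ovqz xob fiq xapb cqzan euhl iyhml bmyz vyn iriv
Hunk 4: at line 4 remove [ovqz,xob,fiq] add [fzvdf] -> 13 lines: emvx xnoyc lzwnp jqhkz czz fzvdf xapb cqzan euhl iyhml bmyz vyn iriv
Hunk 5: at line 9 remove [iyhml,bmyz] add [hnb,regy] -> 13 lines: emvx xnoyc lzwnp jqhkz czz fzvdf xapb cqzan euhl hnb regy vyn iriv
Hunk 6: at line 8 remove [euhl,hnb,regy] add [pnspt,bglij] -> 12 lines: emvx xnoyc lzwnp jqhkz czz fzvdf xapb cqzan pnspt bglij vyn iriv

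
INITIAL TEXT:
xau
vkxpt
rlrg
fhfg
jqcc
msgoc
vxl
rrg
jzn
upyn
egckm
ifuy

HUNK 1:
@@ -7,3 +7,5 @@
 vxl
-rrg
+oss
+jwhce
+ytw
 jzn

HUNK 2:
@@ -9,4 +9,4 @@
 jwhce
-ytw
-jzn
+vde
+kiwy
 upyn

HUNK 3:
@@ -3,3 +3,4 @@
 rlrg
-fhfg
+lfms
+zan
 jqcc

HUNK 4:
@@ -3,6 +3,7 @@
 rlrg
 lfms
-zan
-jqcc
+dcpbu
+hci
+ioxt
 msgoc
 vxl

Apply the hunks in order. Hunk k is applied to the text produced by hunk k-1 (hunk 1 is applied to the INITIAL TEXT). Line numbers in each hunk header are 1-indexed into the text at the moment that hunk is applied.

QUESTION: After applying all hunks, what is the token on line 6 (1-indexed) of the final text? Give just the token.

Answer: hci

Derivation:
Hunk 1: at line 7 remove [rrg] add [oss,jwhce,ytw] -> 14 lines: xau vkxpt rlrg fhfg jqcc msgoc vxl oss jwhce ytw jzn upyn egckm ifuy
Hunk 2: at line 9 remove [ytw,jzn] add [vde,kiwy] -> 14 lines: xau vkxpt rlrg fhfg jqcc msgoc vxl oss jwhce vde kiwy upyn egckm ifuy
Hunk 3: at line 3 remove [fhfg] add [lfms,zan] -> 15 lines: xau vkxpt rlrg lfms zan jqcc msgoc vxl oss jwhce vde kiwy upyn egckm ifuy
Hunk 4: at line 3 remove [zan,jqcc] add [dcpbu,hci,ioxt] -> 16 lines: xau vkxpt rlrg lfms dcpbu hci ioxt msgoc vxl oss jwhce vde kiwy upyn egckm ifuy
Final line 6: hci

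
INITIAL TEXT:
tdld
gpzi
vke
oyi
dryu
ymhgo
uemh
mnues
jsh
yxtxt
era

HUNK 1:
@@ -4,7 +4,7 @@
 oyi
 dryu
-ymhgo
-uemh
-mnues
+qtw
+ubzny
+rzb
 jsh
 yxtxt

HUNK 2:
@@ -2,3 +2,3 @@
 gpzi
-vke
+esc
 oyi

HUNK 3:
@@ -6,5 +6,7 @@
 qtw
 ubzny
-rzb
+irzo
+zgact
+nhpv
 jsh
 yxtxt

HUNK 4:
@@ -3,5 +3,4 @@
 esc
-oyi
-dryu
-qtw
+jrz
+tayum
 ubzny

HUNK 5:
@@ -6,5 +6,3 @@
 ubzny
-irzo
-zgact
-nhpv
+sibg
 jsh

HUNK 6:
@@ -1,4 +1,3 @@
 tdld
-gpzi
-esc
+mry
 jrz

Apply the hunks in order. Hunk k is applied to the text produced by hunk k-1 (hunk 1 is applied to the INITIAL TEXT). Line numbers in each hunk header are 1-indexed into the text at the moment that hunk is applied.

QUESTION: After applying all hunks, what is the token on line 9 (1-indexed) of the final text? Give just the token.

Hunk 1: at line 4 remove [ymhgo,uemh,mnues] add [qtw,ubzny,rzb] -> 11 lines: tdld gpzi vke oyi dryu qtw ubzny rzb jsh yxtxt era
Hunk 2: at line 2 remove [vke] add [esc] -> 11 lines: tdld gpzi esc oyi dryu qtw ubzny rzb jsh yxtxt era
Hunk 3: at line 6 remove [rzb] add [irzo,zgact,nhpv] -> 13 lines: tdld gpzi esc oyi dryu qtw ubzny irzo zgact nhpv jsh yxtxt era
Hunk 4: at line 3 remove [oyi,dryu,qtw] add [jrz,tayum] -> 12 lines: tdld gpzi esc jrz tayum ubzny irzo zgact nhpv jsh yxtxt era
Hunk 5: at line 6 remove [irzo,zgact,nhpv] add [sibg] -> 10 lines: tdld gpzi esc jrz tayum ubzny sibg jsh yxtxt era
Hunk 6: at line 1 remove [gpzi,esc] add [mry] -> 9 lines: tdld mry jrz tayum ubzny sibg jsh yxtxt era
Final line 9: era

Answer: era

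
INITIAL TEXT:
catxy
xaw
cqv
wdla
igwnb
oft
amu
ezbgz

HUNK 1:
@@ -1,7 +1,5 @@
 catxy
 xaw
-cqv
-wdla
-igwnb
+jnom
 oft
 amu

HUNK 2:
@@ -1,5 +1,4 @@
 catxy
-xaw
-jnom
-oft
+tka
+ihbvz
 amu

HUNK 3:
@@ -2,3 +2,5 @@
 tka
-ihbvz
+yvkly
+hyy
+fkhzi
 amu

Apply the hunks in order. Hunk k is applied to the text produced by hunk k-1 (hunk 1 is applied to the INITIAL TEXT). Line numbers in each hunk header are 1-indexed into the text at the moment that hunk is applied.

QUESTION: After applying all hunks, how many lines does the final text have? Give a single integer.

Answer: 7

Derivation:
Hunk 1: at line 1 remove [cqv,wdla,igwnb] add [jnom] -> 6 lines: catxy xaw jnom oft amu ezbgz
Hunk 2: at line 1 remove [xaw,jnom,oft] add [tka,ihbvz] -> 5 lines: catxy tka ihbvz amu ezbgz
Hunk 3: at line 2 remove [ihbvz] add [yvkly,hyy,fkhzi] -> 7 lines: catxy tka yvkly hyy fkhzi amu ezbgz
Final line count: 7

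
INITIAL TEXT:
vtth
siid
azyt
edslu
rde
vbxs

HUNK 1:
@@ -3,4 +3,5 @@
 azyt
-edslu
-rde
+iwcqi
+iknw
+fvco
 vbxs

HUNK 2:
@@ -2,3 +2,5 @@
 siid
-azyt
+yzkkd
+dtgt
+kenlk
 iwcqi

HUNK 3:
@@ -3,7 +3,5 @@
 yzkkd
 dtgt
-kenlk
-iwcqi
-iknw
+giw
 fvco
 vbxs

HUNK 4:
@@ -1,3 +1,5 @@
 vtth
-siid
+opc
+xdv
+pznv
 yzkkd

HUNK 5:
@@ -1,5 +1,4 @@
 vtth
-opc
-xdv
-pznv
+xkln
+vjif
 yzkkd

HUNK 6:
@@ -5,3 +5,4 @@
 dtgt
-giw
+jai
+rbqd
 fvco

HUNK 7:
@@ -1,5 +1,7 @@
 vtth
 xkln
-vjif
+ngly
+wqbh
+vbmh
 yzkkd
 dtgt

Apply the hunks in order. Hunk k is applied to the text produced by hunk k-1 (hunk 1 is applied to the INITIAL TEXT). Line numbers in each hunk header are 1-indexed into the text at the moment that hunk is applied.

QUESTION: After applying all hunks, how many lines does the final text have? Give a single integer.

Hunk 1: at line 3 remove [edslu,rde] add [iwcqi,iknw,fvco] -> 7 lines: vtth siid azyt iwcqi iknw fvco vbxs
Hunk 2: at line 2 remove [azyt] add [yzkkd,dtgt,kenlk] -> 9 lines: vtth siid yzkkd dtgt kenlk iwcqi iknw fvco vbxs
Hunk 3: at line 3 remove [kenlk,iwcqi,iknw] add [giw] -> 7 lines: vtth siid yzkkd dtgt giw fvco vbxs
Hunk 4: at line 1 remove [siid] add [opc,xdv,pznv] -> 9 lines: vtth opc xdv pznv yzkkd dtgt giw fvco vbxs
Hunk 5: at line 1 remove [opc,xdv,pznv] add [xkln,vjif] -> 8 lines: vtth xkln vjif yzkkd dtgt giw fvco vbxs
Hunk 6: at line 5 remove [giw] add [jai,rbqd] -> 9 lines: vtth xkln vjif yzkkd dtgt jai rbqd fvco vbxs
Hunk 7: at line 1 remove [vjif] add [ngly,wqbh,vbmh] -> 11 lines: vtth xkln ngly wqbh vbmh yzkkd dtgt jai rbqd fvco vbxs
Final line count: 11

Answer: 11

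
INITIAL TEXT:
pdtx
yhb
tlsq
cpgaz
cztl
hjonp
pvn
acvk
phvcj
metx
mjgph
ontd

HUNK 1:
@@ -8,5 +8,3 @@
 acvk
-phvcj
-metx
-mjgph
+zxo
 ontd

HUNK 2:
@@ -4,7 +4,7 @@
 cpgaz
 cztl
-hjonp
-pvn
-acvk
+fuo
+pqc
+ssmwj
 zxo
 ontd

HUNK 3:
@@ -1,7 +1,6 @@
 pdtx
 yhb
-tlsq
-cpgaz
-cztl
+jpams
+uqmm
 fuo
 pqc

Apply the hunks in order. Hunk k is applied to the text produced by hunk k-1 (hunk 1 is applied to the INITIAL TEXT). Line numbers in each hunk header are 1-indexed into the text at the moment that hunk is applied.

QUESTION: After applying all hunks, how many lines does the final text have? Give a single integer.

Hunk 1: at line 8 remove [phvcj,metx,mjgph] add [zxo] -> 10 lines: pdtx yhb tlsq cpgaz cztl hjonp pvn acvk zxo ontd
Hunk 2: at line 4 remove [hjonp,pvn,acvk] add [fuo,pqc,ssmwj] -> 10 lines: pdtx yhb tlsq cpgaz cztl fuo pqc ssmwj zxo ontd
Hunk 3: at line 1 remove [tlsq,cpgaz,cztl] add [jpams,uqmm] -> 9 lines: pdtx yhb jpams uqmm fuo pqc ssmwj zxo ontd
Final line count: 9

Answer: 9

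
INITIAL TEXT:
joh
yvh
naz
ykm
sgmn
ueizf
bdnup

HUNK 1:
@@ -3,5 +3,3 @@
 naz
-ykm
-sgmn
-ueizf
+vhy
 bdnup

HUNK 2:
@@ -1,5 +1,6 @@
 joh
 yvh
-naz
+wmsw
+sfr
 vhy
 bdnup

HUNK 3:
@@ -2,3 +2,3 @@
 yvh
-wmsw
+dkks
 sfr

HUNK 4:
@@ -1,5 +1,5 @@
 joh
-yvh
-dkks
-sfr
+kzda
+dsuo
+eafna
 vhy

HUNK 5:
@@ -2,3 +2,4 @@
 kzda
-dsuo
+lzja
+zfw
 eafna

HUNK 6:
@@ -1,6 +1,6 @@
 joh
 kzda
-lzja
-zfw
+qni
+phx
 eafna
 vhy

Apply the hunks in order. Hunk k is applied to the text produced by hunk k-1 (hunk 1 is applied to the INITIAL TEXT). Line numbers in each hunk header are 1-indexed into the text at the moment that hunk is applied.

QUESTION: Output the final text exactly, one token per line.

Hunk 1: at line 3 remove [ykm,sgmn,ueizf] add [vhy] -> 5 lines: joh yvh naz vhy bdnup
Hunk 2: at line 1 remove [naz] add [wmsw,sfr] -> 6 lines: joh yvh wmsw sfr vhy bdnup
Hunk 3: at line 2 remove [wmsw] add [dkks] -> 6 lines: joh yvh dkks sfr vhy bdnup
Hunk 4: at line 1 remove [yvh,dkks,sfr] add [kzda,dsuo,eafna] -> 6 lines: joh kzda dsuo eafna vhy bdnup
Hunk 5: at line 2 remove [dsuo] add [lzja,zfw] -> 7 lines: joh kzda lzja zfw eafna vhy bdnup
Hunk 6: at line 1 remove [lzja,zfw] add [qni,phx] -> 7 lines: joh kzda qni phx eafna vhy bdnup

Answer: joh
kzda
qni
phx
eafna
vhy
bdnup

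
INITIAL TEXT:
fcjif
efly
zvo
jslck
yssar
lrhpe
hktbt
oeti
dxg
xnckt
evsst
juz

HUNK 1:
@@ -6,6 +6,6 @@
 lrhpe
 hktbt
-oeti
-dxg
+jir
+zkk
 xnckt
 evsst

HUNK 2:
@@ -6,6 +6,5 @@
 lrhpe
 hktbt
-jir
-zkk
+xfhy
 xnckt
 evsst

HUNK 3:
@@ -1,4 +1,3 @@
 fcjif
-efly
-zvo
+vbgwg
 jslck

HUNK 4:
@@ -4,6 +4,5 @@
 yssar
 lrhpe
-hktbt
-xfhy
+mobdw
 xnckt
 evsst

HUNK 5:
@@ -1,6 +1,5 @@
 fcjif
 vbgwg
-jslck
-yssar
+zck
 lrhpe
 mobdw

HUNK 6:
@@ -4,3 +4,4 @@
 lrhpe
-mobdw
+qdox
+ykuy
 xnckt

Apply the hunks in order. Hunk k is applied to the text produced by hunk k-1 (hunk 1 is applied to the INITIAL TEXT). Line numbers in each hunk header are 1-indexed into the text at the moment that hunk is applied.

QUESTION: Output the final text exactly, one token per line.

Hunk 1: at line 6 remove [oeti,dxg] add [jir,zkk] -> 12 lines: fcjif efly zvo jslck yssar lrhpe hktbt jir zkk xnckt evsst juz
Hunk 2: at line 6 remove [jir,zkk] add [xfhy] -> 11 lines: fcjif efly zvo jslck yssar lrhpe hktbt xfhy xnckt evsst juz
Hunk 3: at line 1 remove [efly,zvo] add [vbgwg] -> 10 lines: fcjif vbgwg jslck yssar lrhpe hktbt xfhy xnckt evsst juz
Hunk 4: at line 4 remove [hktbt,xfhy] add [mobdw] -> 9 lines: fcjif vbgwg jslck yssar lrhpe mobdw xnckt evsst juz
Hunk 5: at line 1 remove [jslck,yssar] add [zck] -> 8 lines: fcjif vbgwg zck lrhpe mobdw xnckt evsst juz
Hunk 6: at line 4 remove [mobdw] add [qdox,ykuy] -> 9 lines: fcjif vbgwg zck lrhpe qdox ykuy xnckt evsst juz

Answer: fcjif
vbgwg
zck
lrhpe
qdox
ykuy
xnckt
evsst
juz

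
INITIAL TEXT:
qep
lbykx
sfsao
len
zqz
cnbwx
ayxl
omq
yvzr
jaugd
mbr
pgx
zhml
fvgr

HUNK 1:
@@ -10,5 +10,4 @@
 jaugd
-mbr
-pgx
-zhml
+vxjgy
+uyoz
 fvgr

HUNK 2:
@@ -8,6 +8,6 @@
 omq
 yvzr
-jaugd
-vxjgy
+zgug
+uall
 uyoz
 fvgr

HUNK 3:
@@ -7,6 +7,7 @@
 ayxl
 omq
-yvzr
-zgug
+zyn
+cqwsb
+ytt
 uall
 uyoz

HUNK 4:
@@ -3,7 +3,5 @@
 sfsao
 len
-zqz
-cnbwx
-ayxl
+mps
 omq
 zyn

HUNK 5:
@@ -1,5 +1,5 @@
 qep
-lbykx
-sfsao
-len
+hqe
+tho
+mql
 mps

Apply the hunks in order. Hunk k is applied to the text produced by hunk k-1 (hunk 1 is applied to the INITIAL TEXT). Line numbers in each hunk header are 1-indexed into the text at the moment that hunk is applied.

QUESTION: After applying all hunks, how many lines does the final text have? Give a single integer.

Hunk 1: at line 10 remove [mbr,pgx,zhml] add [vxjgy,uyoz] -> 13 lines: qep lbykx sfsao len zqz cnbwx ayxl omq yvzr jaugd vxjgy uyoz fvgr
Hunk 2: at line 8 remove [jaugd,vxjgy] add [zgug,uall] -> 13 lines: qep lbykx sfsao len zqz cnbwx ayxl omq yvzr zgug uall uyoz fvgr
Hunk 3: at line 7 remove [yvzr,zgug] add [zyn,cqwsb,ytt] -> 14 lines: qep lbykx sfsao len zqz cnbwx ayxl omq zyn cqwsb ytt uall uyoz fvgr
Hunk 4: at line 3 remove [zqz,cnbwx,ayxl] add [mps] -> 12 lines: qep lbykx sfsao len mps omq zyn cqwsb ytt uall uyoz fvgr
Hunk 5: at line 1 remove [lbykx,sfsao,len] add [hqe,tho,mql] -> 12 lines: qep hqe tho mql mps omq zyn cqwsb ytt uall uyoz fvgr
Final line count: 12

Answer: 12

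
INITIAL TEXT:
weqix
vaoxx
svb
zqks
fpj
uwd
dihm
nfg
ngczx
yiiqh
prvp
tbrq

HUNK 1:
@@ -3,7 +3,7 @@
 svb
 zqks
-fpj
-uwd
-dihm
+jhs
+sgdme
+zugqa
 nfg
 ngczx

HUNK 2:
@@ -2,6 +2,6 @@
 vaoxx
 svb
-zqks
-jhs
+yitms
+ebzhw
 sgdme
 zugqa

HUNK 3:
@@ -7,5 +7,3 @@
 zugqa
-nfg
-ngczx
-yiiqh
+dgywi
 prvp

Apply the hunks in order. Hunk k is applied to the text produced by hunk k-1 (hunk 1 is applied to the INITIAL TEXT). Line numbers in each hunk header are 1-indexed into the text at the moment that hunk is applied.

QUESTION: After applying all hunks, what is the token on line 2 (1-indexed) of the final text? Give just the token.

Hunk 1: at line 3 remove [fpj,uwd,dihm] add [jhs,sgdme,zugqa] -> 12 lines: weqix vaoxx svb zqks jhs sgdme zugqa nfg ngczx yiiqh prvp tbrq
Hunk 2: at line 2 remove [zqks,jhs] add [yitms,ebzhw] -> 12 lines: weqix vaoxx svb yitms ebzhw sgdme zugqa nfg ngczx yiiqh prvp tbrq
Hunk 3: at line 7 remove [nfg,ngczx,yiiqh] add [dgywi] -> 10 lines: weqix vaoxx svb yitms ebzhw sgdme zugqa dgywi prvp tbrq
Final line 2: vaoxx

Answer: vaoxx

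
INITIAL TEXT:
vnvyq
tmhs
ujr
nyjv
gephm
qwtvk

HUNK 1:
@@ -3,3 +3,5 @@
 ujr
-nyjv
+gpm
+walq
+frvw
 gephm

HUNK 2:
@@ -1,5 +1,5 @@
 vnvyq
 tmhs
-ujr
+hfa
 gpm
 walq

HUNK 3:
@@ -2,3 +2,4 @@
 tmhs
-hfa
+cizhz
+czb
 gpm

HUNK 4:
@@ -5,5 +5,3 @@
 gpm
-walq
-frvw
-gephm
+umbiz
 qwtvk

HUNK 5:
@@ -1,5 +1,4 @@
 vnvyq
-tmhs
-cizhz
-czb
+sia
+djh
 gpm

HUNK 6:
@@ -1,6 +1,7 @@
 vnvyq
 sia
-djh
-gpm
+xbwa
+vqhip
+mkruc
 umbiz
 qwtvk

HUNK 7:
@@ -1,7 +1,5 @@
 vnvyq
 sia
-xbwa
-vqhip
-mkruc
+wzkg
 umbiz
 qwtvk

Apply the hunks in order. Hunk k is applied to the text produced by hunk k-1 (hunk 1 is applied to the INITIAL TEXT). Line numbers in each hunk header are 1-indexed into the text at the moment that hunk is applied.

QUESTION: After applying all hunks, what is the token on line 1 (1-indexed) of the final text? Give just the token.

Answer: vnvyq

Derivation:
Hunk 1: at line 3 remove [nyjv] add [gpm,walq,frvw] -> 8 lines: vnvyq tmhs ujr gpm walq frvw gephm qwtvk
Hunk 2: at line 1 remove [ujr] add [hfa] -> 8 lines: vnvyq tmhs hfa gpm walq frvw gephm qwtvk
Hunk 3: at line 2 remove [hfa] add [cizhz,czb] -> 9 lines: vnvyq tmhs cizhz czb gpm walq frvw gephm qwtvk
Hunk 4: at line 5 remove [walq,frvw,gephm] add [umbiz] -> 7 lines: vnvyq tmhs cizhz czb gpm umbiz qwtvk
Hunk 5: at line 1 remove [tmhs,cizhz,czb] add [sia,djh] -> 6 lines: vnvyq sia djh gpm umbiz qwtvk
Hunk 6: at line 1 remove [djh,gpm] add [xbwa,vqhip,mkruc] -> 7 lines: vnvyq sia xbwa vqhip mkruc umbiz qwtvk
Hunk 7: at line 1 remove [xbwa,vqhip,mkruc] add [wzkg] -> 5 lines: vnvyq sia wzkg umbiz qwtvk
Final line 1: vnvyq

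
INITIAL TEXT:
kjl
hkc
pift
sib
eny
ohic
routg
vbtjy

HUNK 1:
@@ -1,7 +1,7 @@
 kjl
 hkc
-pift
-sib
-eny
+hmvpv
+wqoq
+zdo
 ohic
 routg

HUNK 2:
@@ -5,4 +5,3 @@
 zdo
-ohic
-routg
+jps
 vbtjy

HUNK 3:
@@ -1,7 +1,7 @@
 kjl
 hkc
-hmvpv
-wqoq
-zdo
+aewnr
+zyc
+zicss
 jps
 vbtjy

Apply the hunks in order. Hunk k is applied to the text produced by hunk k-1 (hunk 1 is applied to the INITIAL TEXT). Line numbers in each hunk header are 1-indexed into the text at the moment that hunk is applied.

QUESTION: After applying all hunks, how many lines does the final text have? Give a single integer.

Answer: 7

Derivation:
Hunk 1: at line 1 remove [pift,sib,eny] add [hmvpv,wqoq,zdo] -> 8 lines: kjl hkc hmvpv wqoq zdo ohic routg vbtjy
Hunk 2: at line 5 remove [ohic,routg] add [jps] -> 7 lines: kjl hkc hmvpv wqoq zdo jps vbtjy
Hunk 3: at line 1 remove [hmvpv,wqoq,zdo] add [aewnr,zyc,zicss] -> 7 lines: kjl hkc aewnr zyc zicss jps vbtjy
Final line count: 7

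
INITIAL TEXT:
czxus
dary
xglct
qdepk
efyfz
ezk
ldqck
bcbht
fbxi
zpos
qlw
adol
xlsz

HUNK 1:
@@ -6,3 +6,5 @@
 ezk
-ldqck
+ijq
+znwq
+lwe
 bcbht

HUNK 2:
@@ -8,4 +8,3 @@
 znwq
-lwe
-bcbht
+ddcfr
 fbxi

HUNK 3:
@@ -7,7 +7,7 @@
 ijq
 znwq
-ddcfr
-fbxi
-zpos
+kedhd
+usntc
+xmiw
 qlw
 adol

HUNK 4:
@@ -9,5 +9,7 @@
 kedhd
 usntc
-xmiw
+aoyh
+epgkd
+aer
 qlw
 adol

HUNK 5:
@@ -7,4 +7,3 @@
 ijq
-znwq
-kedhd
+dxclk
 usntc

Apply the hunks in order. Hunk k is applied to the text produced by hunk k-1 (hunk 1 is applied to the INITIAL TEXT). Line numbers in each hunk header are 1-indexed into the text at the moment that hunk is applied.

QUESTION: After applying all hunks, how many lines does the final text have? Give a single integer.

Answer: 15

Derivation:
Hunk 1: at line 6 remove [ldqck] add [ijq,znwq,lwe] -> 15 lines: czxus dary xglct qdepk efyfz ezk ijq znwq lwe bcbht fbxi zpos qlw adol xlsz
Hunk 2: at line 8 remove [lwe,bcbht] add [ddcfr] -> 14 lines: czxus dary xglct qdepk efyfz ezk ijq znwq ddcfr fbxi zpos qlw adol xlsz
Hunk 3: at line 7 remove [ddcfr,fbxi,zpos] add [kedhd,usntc,xmiw] -> 14 lines: czxus dary xglct qdepk efyfz ezk ijq znwq kedhd usntc xmiw qlw adol xlsz
Hunk 4: at line 9 remove [xmiw] add [aoyh,epgkd,aer] -> 16 lines: czxus dary xglct qdepk efyfz ezk ijq znwq kedhd usntc aoyh epgkd aer qlw adol xlsz
Hunk 5: at line 7 remove [znwq,kedhd] add [dxclk] -> 15 lines: czxus dary xglct qdepk efyfz ezk ijq dxclk usntc aoyh epgkd aer qlw adol xlsz
Final line count: 15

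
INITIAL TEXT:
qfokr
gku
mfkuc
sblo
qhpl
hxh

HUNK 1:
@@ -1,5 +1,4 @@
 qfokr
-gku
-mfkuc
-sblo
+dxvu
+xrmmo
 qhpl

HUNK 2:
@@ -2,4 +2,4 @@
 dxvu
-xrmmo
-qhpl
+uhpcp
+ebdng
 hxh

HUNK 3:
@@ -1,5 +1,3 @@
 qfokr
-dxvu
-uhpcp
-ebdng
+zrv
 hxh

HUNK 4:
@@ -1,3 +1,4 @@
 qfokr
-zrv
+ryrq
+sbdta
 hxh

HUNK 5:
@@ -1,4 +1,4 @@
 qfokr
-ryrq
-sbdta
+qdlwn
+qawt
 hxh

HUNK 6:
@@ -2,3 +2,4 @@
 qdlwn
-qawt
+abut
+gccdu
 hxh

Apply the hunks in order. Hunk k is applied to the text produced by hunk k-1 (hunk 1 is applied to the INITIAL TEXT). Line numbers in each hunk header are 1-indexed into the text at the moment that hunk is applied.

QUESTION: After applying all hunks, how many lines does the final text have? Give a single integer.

Answer: 5

Derivation:
Hunk 1: at line 1 remove [gku,mfkuc,sblo] add [dxvu,xrmmo] -> 5 lines: qfokr dxvu xrmmo qhpl hxh
Hunk 2: at line 2 remove [xrmmo,qhpl] add [uhpcp,ebdng] -> 5 lines: qfokr dxvu uhpcp ebdng hxh
Hunk 3: at line 1 remove [dxvu,uhpcp,ebdng] add [zrv] -> 3 lines: qfokr zrv hxh
Hunk 4: at line 1 remove [zrv] add [ryrq,sbdta] -> 4 lines: qfokr ryrq sbdta hxh
Hunk 5: at line 1 remove [ryrq,sbdta] add [qdlwn,qawt] -> 4 lines: qfokr qdlwn qawt hxh
Hunk 6: at line 2 remove [qawt] add [abut,gccdu] -> 5 lines: qfokr qdlwn abut gccdu hxh
Final line count: 5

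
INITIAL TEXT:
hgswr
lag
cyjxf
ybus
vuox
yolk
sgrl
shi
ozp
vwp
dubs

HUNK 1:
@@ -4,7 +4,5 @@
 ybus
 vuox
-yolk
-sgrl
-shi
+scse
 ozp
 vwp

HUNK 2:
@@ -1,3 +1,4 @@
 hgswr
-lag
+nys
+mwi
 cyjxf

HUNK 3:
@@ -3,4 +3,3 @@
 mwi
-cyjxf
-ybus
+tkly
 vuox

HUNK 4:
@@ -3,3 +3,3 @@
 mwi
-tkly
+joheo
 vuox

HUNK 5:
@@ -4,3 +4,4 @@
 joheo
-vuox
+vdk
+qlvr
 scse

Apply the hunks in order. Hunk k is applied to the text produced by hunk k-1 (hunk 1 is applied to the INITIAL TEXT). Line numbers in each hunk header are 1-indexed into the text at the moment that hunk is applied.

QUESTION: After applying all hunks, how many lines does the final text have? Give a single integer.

Answer: 10

Derivation:
Hunk 1: at line 4 remove [yolk,sgrl,shi] add [scse] -> 9 lines: hgswr lag cyjxf ybus vuox scse ozp vwp dubs
Hunk 2: at line 1 remove [lag] add [nys,mwi] -> 10 lines: hgswr nys mwi cyjxf ybus vuox scse ozp vwp dubs
Hunk 3: at line 3 remove [cyjxf,ybus] add [tkly] -> 9 lines: hgswr nys mwi tkly vuox scse ozp vwp dubs
Hunk 4: at line 3 remove [tkly] add [joheo] -> 9 lines: hgswr nys mwi joheo vuox scse ozp vwp dubs
Hunk 5: at line 4 remove [vuox] add [vdk,qlvr] -> 10 lines: hgswr nys mwi joheo vdk qlvr scse ozp vwp dubs
Final line count: 10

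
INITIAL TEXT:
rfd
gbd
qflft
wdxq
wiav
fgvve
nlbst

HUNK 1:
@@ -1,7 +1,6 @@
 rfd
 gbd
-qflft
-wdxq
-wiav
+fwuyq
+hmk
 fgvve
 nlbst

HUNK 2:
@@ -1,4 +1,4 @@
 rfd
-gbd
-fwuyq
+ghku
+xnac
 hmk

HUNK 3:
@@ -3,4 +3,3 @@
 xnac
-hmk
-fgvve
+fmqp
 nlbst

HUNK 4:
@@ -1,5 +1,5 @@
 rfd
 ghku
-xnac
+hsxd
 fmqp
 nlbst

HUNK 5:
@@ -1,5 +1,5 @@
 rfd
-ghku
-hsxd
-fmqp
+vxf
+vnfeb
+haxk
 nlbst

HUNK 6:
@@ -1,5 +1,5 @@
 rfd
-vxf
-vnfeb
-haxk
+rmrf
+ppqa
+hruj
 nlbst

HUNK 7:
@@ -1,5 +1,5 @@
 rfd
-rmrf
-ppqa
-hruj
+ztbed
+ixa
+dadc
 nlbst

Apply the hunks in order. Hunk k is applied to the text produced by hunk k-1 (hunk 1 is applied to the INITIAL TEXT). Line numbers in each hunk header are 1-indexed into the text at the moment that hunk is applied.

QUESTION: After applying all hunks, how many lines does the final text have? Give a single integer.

Hunk 1: at line 1 remove [qflft,wdxq,wiav] add [fwuyq,hmk] -> 6 lines: rfd gbd fwuyq hmk fgvve nlbst
Hunk 2: at line 1 remove [gbd,fwuyq] add [ghku,xnac] -> 6 lines: rfd ghku xnac hmk fgvve nlbst
Hunk 3: at line 3 remove [hmk,fgvve] add [fmqp] -> 5 lines: rfd ghku xnac fmqp nlbst
Hunk 4: at line 1 remove [xnac] add [hsxd] -> 5 lines: rfd ghku hsxd fmqp nlbst
Hunk 5: at line 1 remove [ghku,hsxd,fmqp] add [vxf,vnfeb,haxk] -> 5 lines: rfd vxf vnfeb haxk nlbst
Hunk 6: at line 1 remove [vxf,vnfeb,haxk] add [rmrf,ppqa,hruj] -> 5 lines: rfd rmrf ppqa hruj nlbst
Hunk 7: at line 1 remove [rmrf,ppqa,hruj] add [ztbed,ixa,dadc] -> 5 lines: rfd ztbed ixa dadc nlbst
Final line count: 5

Answer: 5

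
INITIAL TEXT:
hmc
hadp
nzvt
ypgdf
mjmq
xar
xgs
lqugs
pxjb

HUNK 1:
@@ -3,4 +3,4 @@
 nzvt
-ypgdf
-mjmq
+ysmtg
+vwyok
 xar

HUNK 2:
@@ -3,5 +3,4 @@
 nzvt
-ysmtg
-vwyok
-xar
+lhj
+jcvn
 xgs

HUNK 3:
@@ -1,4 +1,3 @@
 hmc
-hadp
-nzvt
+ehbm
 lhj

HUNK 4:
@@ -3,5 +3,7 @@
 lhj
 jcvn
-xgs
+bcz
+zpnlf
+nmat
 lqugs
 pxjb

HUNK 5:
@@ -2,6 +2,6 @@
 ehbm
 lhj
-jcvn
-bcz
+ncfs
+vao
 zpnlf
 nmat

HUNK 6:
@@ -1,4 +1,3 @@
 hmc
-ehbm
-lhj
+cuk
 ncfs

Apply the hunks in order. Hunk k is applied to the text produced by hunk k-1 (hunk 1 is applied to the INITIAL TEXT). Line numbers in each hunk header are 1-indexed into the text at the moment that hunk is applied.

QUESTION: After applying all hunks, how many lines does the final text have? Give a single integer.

Hunk 1: at line 3 remove [ypgdf,mjmq] add [ysmtg,vwyok] -> 9 lines: hmc hadp nzvt ysmtg vwyok xar xgs lqugs pxjb
Hunk 2: at line 3 remove [ysmtg,vwyok,xar] add [lhj,jcvn] -> 8 lines: hmc hadp nzvt lhj jcvn xgs lqugs pxjb
Hunk 3: at line 1 remove [hadp,nzvt] add [ehbm] -> 7 lines: hmc ehbm lhj jcvn xgs lqugs pxjb
Hunk 4: at line 3 remove [xgs] add [bcz,zpnlf,nmat] -> 9 lines: hmc ehbm lhj jcvn bcz zpnlf nmat lqugs pxjb
Hunk 5: at line 2 remove [jcvn,bcz] add [ncfs,vao] -> 9 lines: hmc ehbm lhj ncfs vao zpnlf nmat lqugs pxjb
Hunk 6: at line 1 remove [ehbm,lhj] add [cuk] -> 8 lines: hmc cuk ncfs vao zpnlf nmat lqugs pxjb
Final line count: 8

Answer: 8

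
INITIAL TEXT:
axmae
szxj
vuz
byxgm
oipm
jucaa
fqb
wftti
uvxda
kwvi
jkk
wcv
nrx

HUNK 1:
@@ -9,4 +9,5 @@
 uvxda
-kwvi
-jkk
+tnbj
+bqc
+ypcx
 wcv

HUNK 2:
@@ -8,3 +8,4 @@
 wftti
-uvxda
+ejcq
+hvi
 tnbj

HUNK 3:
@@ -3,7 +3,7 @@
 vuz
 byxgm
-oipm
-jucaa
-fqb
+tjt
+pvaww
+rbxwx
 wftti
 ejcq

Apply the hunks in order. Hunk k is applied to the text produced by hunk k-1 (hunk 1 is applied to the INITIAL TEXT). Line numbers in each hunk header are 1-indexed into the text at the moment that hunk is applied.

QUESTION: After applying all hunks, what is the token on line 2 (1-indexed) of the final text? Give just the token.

Answer: szxj

Derivation:
Hunk 1: at line 9 remove [kwvi,jkk] add [tnbj,bqc,ypcx] -> 14 lines: axmae szxj vuz byxgm oipm jucaa fqb wftti uvxda tnbj bqc ypcx wcv nrx
Hunk 2: at line 8 remove [uvxda] add [ejcq,hvi] -> 15 lines: axmae szxj vuz byxgm oipm jucaa fqb wftti ejcq hvi tnbj bqc ypcx wcv nrx
Hunk 3: at line 3 remove [oipm,jucaa,fqb] add [tjt,pvaww,rbxwx] -> 15 lines: axmae szxj vuz byxgm tjt pvaww rbxwx wftti ejcq hvi tnbj bqc ypcx wcv nrx
Final line 2: szxj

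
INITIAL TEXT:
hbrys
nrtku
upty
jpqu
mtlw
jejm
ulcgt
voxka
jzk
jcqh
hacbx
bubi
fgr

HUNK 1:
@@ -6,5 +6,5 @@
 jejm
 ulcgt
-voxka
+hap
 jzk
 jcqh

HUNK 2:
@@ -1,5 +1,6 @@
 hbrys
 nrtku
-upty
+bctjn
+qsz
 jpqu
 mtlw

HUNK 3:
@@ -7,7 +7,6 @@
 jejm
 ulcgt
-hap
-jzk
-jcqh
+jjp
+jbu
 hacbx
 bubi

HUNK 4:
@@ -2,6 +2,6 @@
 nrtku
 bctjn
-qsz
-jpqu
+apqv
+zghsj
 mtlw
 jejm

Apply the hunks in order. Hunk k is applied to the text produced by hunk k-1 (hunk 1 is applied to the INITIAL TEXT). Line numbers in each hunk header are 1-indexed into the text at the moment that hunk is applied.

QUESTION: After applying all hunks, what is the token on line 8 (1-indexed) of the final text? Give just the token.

Hunk 1: at line 6 remove [voxka] add [hap] -> 13 lines: hbrys nrtku upty jpqu mtlw jejm ulcgt hap jzk jcqh hacbx bubi fgr
Hunk 2: at line 1 remove [upty] add [bctjn,qsz] -> 14 lines: hbrys nrtku bctjn qsz jpqu mtlw jejm ulcgt hap jzk jcqh hacbx bubi fgr
Hunk 3: at line 7 remove [hap,jzk,jcqh] add [jjp,jbu] -> 13 lines: hbrys nrtku bctjn qsz jpqu mtlw jejm ulcgt jjp jbu hacbx bubi fgr
Hunk 4: at line 2 remove [qsz,jpqu] add [apqv,zghsj] -> 13 lines: hbrys nrtku bctjn apqv zghsj mtlw jejm ulcgt jjp jbu hacbx bubi fgr
Final line 8: ulcgt

Answer: ulcgt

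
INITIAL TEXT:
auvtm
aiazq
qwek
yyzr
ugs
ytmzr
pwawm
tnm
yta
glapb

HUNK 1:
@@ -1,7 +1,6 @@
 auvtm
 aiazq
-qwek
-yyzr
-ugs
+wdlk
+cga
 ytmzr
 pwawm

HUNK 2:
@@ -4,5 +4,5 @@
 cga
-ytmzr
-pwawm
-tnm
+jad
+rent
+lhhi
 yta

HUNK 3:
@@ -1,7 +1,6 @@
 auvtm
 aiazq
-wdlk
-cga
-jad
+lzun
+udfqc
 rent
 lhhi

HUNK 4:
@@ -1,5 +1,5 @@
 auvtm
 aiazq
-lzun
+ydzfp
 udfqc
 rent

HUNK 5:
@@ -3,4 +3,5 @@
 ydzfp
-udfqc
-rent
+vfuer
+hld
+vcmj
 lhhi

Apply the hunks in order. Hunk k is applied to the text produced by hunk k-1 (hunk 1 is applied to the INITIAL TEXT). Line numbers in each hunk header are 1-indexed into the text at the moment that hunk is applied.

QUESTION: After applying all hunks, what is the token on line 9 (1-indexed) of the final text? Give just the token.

Answer: glapb

Derivation:
Hunk 1: at line 1 remove [qwek,yyzr,ugs] add [wdlk,cga] -> 9 lines: auvtm aiazq wdlk cga ytmzr pwawm tnm yta glapb
Hunk 2: at line 4 remove [ytmzr,pwawm,tnm] add [jad,rent,lhhi] -> 9 lines: auvtm aiazq wdlk cga jad rent lhhi yta glapb
Hunk 3: at line 1 remove [wdlk,cga,jad] add [lzun,udfqc] -> 8 lines: auvtm aiazq lzun udfqc rent lhhi yta glapb
Hunk 4: at line 1 remove [lzun] add [ydzfp] -> 8 lines: auvtm aiazq ydzfp udfqc rent lhhi yta glapb
Hunk 5: at line 3 remove [udfqc,rent] add [vfuer,hld,vcmj] -> 9 lines: auvtm aiazq ydzfp vfuer hld vcmj lhhi yta glapb
Final line 9: glapb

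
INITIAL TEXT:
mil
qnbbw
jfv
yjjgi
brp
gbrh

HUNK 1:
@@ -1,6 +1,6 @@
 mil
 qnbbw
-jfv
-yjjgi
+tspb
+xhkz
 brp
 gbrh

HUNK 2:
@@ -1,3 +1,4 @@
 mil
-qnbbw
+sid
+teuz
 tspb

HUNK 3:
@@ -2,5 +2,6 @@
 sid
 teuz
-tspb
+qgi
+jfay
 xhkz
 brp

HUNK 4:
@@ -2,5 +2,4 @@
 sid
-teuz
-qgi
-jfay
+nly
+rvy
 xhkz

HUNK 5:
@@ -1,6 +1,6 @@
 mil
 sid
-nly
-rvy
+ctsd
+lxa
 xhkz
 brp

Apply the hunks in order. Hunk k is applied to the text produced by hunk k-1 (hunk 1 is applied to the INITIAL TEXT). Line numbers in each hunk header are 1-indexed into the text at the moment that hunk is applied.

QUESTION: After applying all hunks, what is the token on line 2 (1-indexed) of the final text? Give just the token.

Hunk 1: at line 1 remove [jfv,yjjgi] add [tspb,xhkz] -> 6 lines: mil qnbbw tspb xhkz brp gbrh
Hunk 2: at line 1 remove [qnbbw] add [sid,teuz] -> 7 lines: mil sid teuz tspb xhkz brp gbrh
Hunk 3: at line 2 remove [tspb] add [qgi,jfay] -> 8 lines: mil sid teuz qgi jfay xhkz brp gbrh
Hunk 4: at line 2 remove [teuz,qgi,jfay] add [nly,rvy] -> 7 lines: mil sid nly rvy xhkz brp gbrh
Hunk 5: at line 1 remove [nly,rvy] add [ctsd,lxa] -> 7 lines: mil sid ctsd lxa xhkz brp gbrh
Final line 2: sid

Answer: sid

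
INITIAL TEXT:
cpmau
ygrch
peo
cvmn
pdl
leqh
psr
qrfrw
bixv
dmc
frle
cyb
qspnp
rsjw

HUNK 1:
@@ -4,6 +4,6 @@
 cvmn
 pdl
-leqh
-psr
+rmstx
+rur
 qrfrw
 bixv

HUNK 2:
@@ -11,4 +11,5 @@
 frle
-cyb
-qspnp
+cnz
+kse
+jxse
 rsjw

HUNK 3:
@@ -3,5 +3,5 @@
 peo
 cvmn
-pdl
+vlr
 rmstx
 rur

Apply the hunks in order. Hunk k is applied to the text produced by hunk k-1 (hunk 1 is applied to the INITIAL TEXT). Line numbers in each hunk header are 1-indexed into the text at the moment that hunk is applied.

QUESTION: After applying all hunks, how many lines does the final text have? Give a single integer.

Hunk 1: at line 4 remove [leqh,psr] add [rmstx,rur] -> 14 lines: cpmau ygrch peo cvmn pdl rmstx rur qrfrw bixv dmc frle cyb qspnp rsjw
Hunk 2: at line 11 remove [cyb,qspnp] add [cnz,kse,jxse] -> 15 lines: cpmau ygrch peo cvmn pdl rmstx rur qrfrw bixv dmc frle cnz kse jxse rsjw
Hunk 3: at line 3 remove [pdl] add [vlr] -> 15 lines: cpmau ygrch peo cvmn vlr rmstx rur qrfrw bixv dmc frle cnz kse jxse rsjw
Final line count: 15

Answer: 15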